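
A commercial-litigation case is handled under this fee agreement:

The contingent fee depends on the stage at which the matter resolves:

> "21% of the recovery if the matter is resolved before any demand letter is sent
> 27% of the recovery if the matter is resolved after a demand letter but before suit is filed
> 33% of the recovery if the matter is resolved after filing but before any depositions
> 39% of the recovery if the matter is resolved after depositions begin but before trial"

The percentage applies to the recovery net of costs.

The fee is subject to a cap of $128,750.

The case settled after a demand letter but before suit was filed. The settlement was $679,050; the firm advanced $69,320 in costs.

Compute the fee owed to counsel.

$128,750.00

Fee base (net of costs): $679,050 − $69,320 = $609,730
The matter settled after a demand letter but before suit was filed, so the 27% rate applies.
$609,730 × 27% = $164,627.10
$164,627.10 exceeds the $128,750 cap, so the fee is capped at $128,750.00.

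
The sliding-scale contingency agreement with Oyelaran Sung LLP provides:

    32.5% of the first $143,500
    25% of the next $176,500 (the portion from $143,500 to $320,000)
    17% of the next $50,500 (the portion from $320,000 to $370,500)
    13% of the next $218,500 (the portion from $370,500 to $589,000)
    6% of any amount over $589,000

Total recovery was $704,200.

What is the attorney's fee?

$134,664.50

First $143,500 at 32.5% = $46,637.50
Next $176,500 at 25% = $44,125.00
Next $50,500 at 17% = $8,585.00
Next $218,500 at 13% = $28,405.00
Remaining $115,200 at 6% = $6,912.00
Fee: $46,637.50 + $44,125.00 + $8,585.00 + $28,405.00 + $6,912.00 = $134,664.50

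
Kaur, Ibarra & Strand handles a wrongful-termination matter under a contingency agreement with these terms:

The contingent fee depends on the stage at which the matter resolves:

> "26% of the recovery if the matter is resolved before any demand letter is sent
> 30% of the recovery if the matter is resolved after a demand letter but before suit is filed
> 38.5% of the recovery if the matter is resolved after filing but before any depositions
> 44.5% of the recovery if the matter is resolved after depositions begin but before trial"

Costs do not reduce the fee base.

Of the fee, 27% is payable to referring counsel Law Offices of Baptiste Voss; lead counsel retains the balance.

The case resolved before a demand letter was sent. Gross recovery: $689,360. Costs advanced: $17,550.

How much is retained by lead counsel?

Fee base is the gross recovery, $689,360; costs are reimbursed separately.
The matter resolved before a demand letter was sent, so the 26% rate applies.
$689,360 × 26% = $179,233.60
Referral share: 27% of $179,233.60 = $48,393.07; lead counsel retains $179,233.60 − $48,393.07 = $130,840.53.

$130,840.53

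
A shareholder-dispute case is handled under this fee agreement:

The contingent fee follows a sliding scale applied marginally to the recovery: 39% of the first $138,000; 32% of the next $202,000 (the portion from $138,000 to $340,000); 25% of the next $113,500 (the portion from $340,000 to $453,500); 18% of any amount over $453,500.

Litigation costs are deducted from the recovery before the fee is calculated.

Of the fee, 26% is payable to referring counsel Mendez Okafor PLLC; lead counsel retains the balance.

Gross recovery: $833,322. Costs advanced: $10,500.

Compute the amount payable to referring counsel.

$55,461.37

Fee base (net of costs): $833,322 − $10,500 = $822,822
First $138,000 at 39% = $53,820.00
Next $202,000 at 32% = $64,640.00
Next $113,500 at 25% = $28,375.00
Remaining $369,322 at 18% = $66,477.96
Fee: $53,820.00 + $64,640.00 + $28,375.00 + $66,477.96 = $213,312.96
Referral share: 26% of $213,312.96 = $55,461.37; lead counsel retains $213,312.96 − $55,461.37 = $157,851.59.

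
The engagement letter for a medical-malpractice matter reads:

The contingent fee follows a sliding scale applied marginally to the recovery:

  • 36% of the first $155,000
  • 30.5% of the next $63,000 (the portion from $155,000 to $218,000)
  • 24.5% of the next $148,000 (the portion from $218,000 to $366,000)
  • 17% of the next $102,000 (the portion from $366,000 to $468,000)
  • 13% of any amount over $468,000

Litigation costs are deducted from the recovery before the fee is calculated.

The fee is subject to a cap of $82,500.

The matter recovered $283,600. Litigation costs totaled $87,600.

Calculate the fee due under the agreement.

Fee base (net of costs): $283,600 − $87,600 = $196,000
First $155,000 at 36% = $55,800.00
Remaining $41,000 at 30.5% = $12,505.00
Fee: $55,800.00 + $12,505.00 = $68,305.00
$68,305.00 is under the $82,500 cap.

$68,305.00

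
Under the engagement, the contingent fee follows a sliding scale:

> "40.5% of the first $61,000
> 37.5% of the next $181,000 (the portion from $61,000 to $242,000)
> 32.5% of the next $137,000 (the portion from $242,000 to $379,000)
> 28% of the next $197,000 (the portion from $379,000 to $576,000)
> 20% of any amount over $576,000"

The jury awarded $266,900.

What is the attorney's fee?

$100,672.50

First $61,000 at 40.5% = $24,705.00
Next $181,000 at 37.5% = $67,875.00
Remaining $24,900 at 32.5% = $8,092.50
Fee: $24,705.00 + $67,875.00 + $8,092.50 = $100,672.50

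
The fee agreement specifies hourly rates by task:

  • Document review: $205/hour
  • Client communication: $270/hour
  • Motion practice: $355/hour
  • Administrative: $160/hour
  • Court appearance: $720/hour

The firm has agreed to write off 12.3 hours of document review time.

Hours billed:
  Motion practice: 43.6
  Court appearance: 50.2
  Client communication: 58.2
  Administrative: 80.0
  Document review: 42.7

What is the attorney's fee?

Document review: 42.7 × $205 = $8,753.50
Client communication: 58.2 × $270 = $15,714.00
Motion practice: 43.6 × $355 = $15,478.00
Administrative: 80.0 × $160 = $12,800.00
Court appearance: 50.2 × $720 = $36,144.00
Subtotal: $88,889.50
Write-off: 12.3 × $205 = $2,521.50
Total: $88,889.50 − $2,521.50 = $86,368.00

$86,368.00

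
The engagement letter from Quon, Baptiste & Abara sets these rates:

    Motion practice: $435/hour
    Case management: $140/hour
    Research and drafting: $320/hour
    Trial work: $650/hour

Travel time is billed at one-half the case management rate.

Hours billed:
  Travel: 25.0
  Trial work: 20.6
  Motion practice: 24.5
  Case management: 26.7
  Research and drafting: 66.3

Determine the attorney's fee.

Motion practice: 24.5 × $435 = $10,657.50
Case management: 26.7 × $140 = $3,738.00
Research and drafting: 66.3 × $320 = $21,216.00
Trial work: 20.6 × $650 = $13,390.00
Subtotal: $10,657.50 + $3,738.00 + $21,216.00 + $13,390.00 = $49,001.50
Travel: 25.0 × ($140 ÷ 2) = 25.0 × $70.00 = $1,750.00
Total: $49,001.50 + $1,750.00 = $50,751.50

$50,751.50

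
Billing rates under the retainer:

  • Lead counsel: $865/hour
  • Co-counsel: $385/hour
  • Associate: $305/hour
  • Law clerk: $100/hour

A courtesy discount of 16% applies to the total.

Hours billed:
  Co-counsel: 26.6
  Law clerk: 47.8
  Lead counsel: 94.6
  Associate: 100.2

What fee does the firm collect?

Lead counsel: 94.6 × $865 = $81,829.00
Co-counsel: 26.6 × $385 = $10,241.00
Associate: 100.2 × $305 = $30,561.00
Law clerk: 47.8 × $100 = $4,780.00
Subtotal: $127,411.00
Less 16% discount: −$20,385.76
Total: $127,411.00 − $20,385.76 = $107,025.24

$107,025.24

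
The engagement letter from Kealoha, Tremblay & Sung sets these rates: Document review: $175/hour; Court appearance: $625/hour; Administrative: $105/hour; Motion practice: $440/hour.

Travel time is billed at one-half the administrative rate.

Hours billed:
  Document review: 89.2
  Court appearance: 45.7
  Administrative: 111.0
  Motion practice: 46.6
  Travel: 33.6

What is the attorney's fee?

$78,095.50

Document review: 89.2 × $175 = $15,610.00
Court appearance: 45.7 × $625 = $28,562.50
Administrative: 111.0 × $105 = $11,655.00
Motion practice: 46.6 × $440 = $20,504.00
Subtotal: $15,610.00 + $28,562.50 + $11,655.00 + $20,504.00 = $76,331.50
Travel: 33.6 × ($105 ÷ 2) = 33.6 × $52.50 = $1,764.00
Total: $76,331.50 + $1,764.00 = $78,095.50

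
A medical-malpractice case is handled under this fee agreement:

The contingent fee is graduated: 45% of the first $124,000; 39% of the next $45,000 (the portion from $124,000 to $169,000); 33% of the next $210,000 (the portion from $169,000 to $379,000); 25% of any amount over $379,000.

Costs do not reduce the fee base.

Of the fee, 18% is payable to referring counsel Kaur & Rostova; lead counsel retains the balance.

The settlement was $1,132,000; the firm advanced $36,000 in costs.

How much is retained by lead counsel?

$271,338.00

Fee base is the gross recovery, $1,132,000; costs are reimbursed separately.
First $124,000 at 45% = $55,800.00
Next $45,000 at 39% = $17,550.00
Next $210,000 at 33% = $69,300.00
Remaining $753,000 at 25% = $188,250.00
Fee: $55,800.00 + $17,550.00 + $69,300.00 + $188,250.00 = $330,900.00
Referral share: 18% of $330,900.00 = $59,562.00; lead counsel retains $330,900.00 − $59,562.00 = $271,338.00.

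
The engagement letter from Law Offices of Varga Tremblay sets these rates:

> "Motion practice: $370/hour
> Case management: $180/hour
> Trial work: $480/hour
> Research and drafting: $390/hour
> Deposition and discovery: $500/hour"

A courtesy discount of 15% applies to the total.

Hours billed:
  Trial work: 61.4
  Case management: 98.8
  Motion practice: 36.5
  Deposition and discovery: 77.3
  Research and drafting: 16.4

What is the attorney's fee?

$89,935.95

Motion practice: 36.5 × $370 = $13,505.00
Case management: 98.8 × $180 = $17,784.00
Trial work: 61.4 × $480 = $29,472.00
Research and drafting: 16.4 × $390 = $6,396.00
Deposition and discovery: 77.3 × $500 = $38,650.00
Subtotal: $105,807.00
Less 15% discount: −$15,871.05
Total: $105,807.00 − $15,871.05 = $89,935.95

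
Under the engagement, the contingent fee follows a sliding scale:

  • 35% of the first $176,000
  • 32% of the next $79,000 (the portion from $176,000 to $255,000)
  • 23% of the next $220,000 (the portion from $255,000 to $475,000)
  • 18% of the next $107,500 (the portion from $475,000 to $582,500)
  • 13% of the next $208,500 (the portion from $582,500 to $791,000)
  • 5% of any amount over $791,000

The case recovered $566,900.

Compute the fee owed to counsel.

$154,022.00

First $176,000 at 35% = $61,600.00
Next $79,000 at 32% = $25,280.00
Next $220,000 at 23% = $50,600.00
Remaining $91,900 at 18% = $16,542.00
Fee: $61,600.00 + $25,280.00 + $50,600.00 + $16,542.00 = $154,022.00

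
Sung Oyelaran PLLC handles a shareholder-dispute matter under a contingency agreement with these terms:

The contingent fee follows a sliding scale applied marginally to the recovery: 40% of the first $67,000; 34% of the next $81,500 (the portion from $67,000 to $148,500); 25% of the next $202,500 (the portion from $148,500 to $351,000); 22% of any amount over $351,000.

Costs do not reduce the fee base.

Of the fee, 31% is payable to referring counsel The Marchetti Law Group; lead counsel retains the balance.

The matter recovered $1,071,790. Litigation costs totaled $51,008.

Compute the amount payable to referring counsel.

$81,749.73

Fee base is the gross recovery, $1,071,790; costs are reimbursed separately.
First $67,000 at 40% = $26,800.00
Next $81,500 at 34% = $27,710.00
Next $202,500 at 25% = $50,625.00
Remaining $720,790 at 22% = $158,573.80
Fee: $26,800.00 + $27,710.00 + $50,625.00 + $158,573.80 = $263,708.80
Referral share: 31% of $263,708.80 = $81,749.73; lead counsel retains $263,708.80 − $81,749.73 = $181,959.07.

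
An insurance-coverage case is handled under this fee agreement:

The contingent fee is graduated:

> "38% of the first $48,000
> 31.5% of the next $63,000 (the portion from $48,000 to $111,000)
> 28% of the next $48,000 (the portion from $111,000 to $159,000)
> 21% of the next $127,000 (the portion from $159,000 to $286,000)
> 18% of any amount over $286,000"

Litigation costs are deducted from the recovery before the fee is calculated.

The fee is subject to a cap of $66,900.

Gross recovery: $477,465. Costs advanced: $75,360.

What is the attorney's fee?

Fee base (net of costs): $477,465 − $75,360 = $402,105
First $48,000 at 38% = $18,240.00
Next $63,000 at 31.5% = $19,845.00
Next $48,000 at 28% = $13,440.00
Next $127,000 at 21% = $26,670.00
Remaining $116,105 at 18% = $20,898.90
Fee: $18,240.00 + $19,845.00 + $13,440.00 + $26,670.00 + $20,898.90 = $99,093.90
$99,093.90 exceeds the $66,900 cap, so the fee is capped at $66,900.00.

$66,900.00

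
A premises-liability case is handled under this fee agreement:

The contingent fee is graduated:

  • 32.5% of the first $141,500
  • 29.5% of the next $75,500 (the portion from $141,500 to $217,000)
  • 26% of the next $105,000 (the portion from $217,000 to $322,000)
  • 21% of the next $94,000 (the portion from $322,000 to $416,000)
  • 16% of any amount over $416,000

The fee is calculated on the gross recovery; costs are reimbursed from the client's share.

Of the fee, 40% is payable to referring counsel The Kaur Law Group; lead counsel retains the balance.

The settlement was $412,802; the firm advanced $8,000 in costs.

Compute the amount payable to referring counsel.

Fee base is the gross recovery, $412,802; costs are reimbursed separately.
First $141,500 at 32.5% = $45,987.50
Next $75,500 at 29.5% = $22,272.50
Next $105,000 at 26% = $27,300.00
Remaining $90,802 at 21% = $19,068.42
Fee: $45,987.50 + $22,272.50 + $27,300.00 + $19,068.42 = $114,628.42
Referral share: 40% of $114,628.42 = $45,851.37; lead counsel retains $114,628.42 − $45,851.37 = $68,777.05.

$45,851.37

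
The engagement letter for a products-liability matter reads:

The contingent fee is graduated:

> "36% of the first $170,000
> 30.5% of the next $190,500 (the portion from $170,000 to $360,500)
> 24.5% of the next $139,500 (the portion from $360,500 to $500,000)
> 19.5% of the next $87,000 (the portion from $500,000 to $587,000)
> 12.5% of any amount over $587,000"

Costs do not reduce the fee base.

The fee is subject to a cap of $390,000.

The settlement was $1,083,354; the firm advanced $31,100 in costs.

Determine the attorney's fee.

Fee base is the gross recovery, $1,083,354; costs are reimbursed separately.
First $170,000 at 36% = $61,200.00
Next $190,500 at 30.5% = $58,102.50
Next $139,500 at 24.5% = $34,177.50
Next $87,000 at 19.5% = $16,965.00
Remaining $496,354 at 12.5% = $62,044.25
Fee: $61,200.00 + $58,102.50 + $34,177.50 + $16,965.00 + $62,044.25 = $232,489.25
$232,489.25 is under the $390,000 cap.

$232,489.25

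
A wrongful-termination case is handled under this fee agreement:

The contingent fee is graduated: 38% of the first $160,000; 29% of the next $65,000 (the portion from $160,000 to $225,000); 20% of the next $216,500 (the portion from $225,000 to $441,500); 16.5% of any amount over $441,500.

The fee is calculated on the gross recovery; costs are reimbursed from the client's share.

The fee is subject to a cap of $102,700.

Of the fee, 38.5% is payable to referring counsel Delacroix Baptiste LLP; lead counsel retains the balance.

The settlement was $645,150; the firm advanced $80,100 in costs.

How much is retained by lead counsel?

$63,160.50

Fee base is the gross recovery, $645,150; costs are reimbursed separately.
First $160,000 at 38% = $60,800.00
Next $65,000 at 29% = $18,850.00
Next $216,500 at 20% = $43,300.00
Remaining $203,650 at 16.5% = $33,602.25
Fee: $60,800.00 + $18,850.00 + $43,300.00 + $33,602.25 = $156,552.25
$156,552.25 exceeds the $102,700 cap, so the fee is capped at $102,700.00.
Referral share: 38.5% of $102,700.00 = $39,539.50; lead counsel retains $102,700.00 − $39,539.50 = $63,160.50.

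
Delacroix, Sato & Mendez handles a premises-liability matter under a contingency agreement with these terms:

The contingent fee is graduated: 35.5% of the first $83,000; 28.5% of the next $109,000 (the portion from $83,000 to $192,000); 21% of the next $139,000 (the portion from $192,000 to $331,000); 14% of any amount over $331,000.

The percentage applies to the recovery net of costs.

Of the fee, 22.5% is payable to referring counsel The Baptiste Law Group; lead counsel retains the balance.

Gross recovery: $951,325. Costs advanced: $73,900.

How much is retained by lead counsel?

$128,820.11

Fee base (net of costs): $951,325 − $73,900 = $877,425
First $83,000 at 35.5% = $29,465.00
Next $109,000 at 28.5% = $31,065.00
Next $139,000 at 21% = $29,190.00
Remaining $546,425 at 14% = $76,499.50
Fee: $29,465.00 + $31,065.00 + $29,190.00 + $76,499.50 = $166,219.50
Referral share: 22.5% of $166,219.50 = $37,399.39; lead counsel retains $166,219.50 − $37,399.39 = $128,820.11.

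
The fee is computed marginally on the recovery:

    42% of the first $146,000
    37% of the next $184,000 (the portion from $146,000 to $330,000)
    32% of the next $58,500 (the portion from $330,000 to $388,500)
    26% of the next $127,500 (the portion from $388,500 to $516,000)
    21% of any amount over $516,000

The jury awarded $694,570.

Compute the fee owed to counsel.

First $146,000 at 42% = $61,320.00
Next $184,000 at 37% = $68,080.00
Next $58,500 at 32% = $18,720.00
Next $127,500 at 26% = $33,150.00
Remaining $178,570 at 21% = $37,499.70
Fee: $61,320.00 + $68,080.00 + $18,720.00 + $33,150.00 + $37,499.70 = $218,769.70

$218,769.70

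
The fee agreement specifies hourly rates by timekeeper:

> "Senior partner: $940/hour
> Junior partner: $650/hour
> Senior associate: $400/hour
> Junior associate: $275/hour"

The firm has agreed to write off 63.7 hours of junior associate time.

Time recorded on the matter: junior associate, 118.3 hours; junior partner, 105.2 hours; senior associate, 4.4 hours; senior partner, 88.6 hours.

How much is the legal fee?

Senior partner: 88.6 × $940 = $83,284.00
Junior partner: 105.2 × $650 = $68,380.00
Senior associate: 4.4 × $400 = $1,760.00
Junior associate: 118.3 × $275 = $32,532.50
Subtotal: $185,956.50
Write-off: 63.7 × $275 = $17,517.50
Total: $185,956.50 − $17,517.50 = $168,439.00

$168,439.00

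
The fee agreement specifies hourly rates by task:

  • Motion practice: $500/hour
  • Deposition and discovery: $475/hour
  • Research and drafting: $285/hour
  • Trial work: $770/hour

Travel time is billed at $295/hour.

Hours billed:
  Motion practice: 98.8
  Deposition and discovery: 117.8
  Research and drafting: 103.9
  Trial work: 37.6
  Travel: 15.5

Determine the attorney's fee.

$168,491.00

Motion practice: 98.8 × $500 = $49,400.00
Deposition and discovery: 117.8 × $475 = $55,955.00
Research and drafting: 103.9 × $285 = $29,611.50
Trial work: 37.6 × $770 = $28,952.00
Subtotal: $49,400.00 + $55,955.00 + $29,611.50 + $28,952.00 = $163,918.50
Travel: 15.5 × $295 = $4,572.50
Total: $163,918.50 + $4,572.50 = $168,491.00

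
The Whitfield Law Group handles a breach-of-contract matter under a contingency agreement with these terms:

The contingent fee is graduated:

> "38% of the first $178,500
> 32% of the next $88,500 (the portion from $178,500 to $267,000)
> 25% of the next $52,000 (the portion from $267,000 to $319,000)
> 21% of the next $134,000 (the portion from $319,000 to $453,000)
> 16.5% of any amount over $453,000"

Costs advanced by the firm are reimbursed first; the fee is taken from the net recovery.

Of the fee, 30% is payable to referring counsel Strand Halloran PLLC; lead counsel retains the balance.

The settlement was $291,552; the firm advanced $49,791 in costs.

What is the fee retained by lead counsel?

Fee base (net of costs): $291,552 − $49,791 = $241,761
First $178,500 at 38% = $67,830.00
Remaining $63,261 at 32% = $20,243.52
Fee: $67,830.00 + $20,243.52 = $88,073.52
Referral share: 30% of $88,073.52 = $26,422.06; lead counsel retains $88,073.52 − $26,422.06 = $61,651.46.

$61,651.46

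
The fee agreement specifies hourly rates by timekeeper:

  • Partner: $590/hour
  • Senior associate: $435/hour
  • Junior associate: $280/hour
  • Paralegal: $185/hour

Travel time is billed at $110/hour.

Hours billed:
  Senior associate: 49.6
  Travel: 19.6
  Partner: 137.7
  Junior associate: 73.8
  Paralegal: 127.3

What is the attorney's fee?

Partner: 137.7 × $590 = $81,243.00
Senior associate: 49.6 × $435 = $21,576.00
Junior associate: 73.8 × $280 = $20,664.00
Paralegal: 127.3 × $185 = $23,550.50
Subtotal: $81,243.00 + $21,576.00 + $20,664.00 + $23,550.50 = $147,033.50
Travel: 19.6 × $110 = $2,156.00
Total: $147,033.50 + $2,156.00 = $149,189.50

$149,189.50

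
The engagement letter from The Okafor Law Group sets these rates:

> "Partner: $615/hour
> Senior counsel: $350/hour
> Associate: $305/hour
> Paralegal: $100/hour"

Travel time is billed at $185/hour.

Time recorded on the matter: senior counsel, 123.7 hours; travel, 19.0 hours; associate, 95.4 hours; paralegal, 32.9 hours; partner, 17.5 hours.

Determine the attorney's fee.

Partner: 17.5 × $615 = $10,762.50
Senior counsel: 123.7 × $350 = $43,295.00
Associate: 95.4 × $305 = $29,097.00
Paralegal: 32.9 × $100 = $3,290.00
Subtotal: $10,762.50 + $43,295.00 + $29,097.00 + $3,290.00 = $86,444.50
Travel: 19.0 × $185 = $3,515.00
Total: $86,444.50 + $3,515.00 = $89,959.50

$89,959.50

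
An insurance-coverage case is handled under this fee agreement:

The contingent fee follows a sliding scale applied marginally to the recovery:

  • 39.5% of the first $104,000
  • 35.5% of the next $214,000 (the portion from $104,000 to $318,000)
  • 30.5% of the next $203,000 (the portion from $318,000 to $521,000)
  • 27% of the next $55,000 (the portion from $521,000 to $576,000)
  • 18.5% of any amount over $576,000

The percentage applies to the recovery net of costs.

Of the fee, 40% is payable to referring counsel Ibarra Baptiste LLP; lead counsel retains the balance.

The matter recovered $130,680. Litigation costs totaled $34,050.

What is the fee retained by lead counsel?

Fee base (net of costs): $130,680 − $34,050 = $96,630
First $96,630 at 39.5% = $38,168.85
Referral share: 40% of $38,168.85 = $15,267.54; lead counsel retains $38,168.85 − $15,267.54 = $22,901.31.

$22,901.31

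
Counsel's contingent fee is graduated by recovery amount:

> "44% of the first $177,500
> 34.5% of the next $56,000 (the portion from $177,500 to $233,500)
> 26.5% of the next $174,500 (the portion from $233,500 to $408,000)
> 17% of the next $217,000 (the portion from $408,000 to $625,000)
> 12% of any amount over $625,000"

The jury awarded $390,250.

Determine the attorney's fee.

$138,958.75

First $177,500 at 44% = $78,100.00
Next $56,000 at 34.5% = $19,320.00
Remaining $156,750 at 26.5% = $41,538.75
Fee: $78,100.00 + $19,320.00 + $41,538.75 = $138,958.75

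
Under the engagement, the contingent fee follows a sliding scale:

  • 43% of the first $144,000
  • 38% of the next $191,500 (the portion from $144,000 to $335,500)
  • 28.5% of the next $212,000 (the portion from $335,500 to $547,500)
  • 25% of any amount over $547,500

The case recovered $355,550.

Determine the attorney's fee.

First $144,000 at 43% = $61,920.00
Next $191,500 at 38% = $72,770.00
Remaining $20,050 at 28.5% = $5,714.25
Fee: $61,920.00 + $72,770.00 + $5,714.25 = $140,404.25

$140,404.25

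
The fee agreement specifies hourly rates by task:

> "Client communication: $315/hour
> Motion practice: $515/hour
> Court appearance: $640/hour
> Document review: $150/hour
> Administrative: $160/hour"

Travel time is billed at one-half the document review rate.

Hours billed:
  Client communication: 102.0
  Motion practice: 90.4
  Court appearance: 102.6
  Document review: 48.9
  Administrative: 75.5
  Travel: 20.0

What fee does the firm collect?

$165,265.00

Client communication: 102.0 × $315 = $32,130.00
Motion practice: 90.4 × $515 = $46,556.00
Court appearance: 102.6 × $640 = $65,664.00
Document review: 48.9 × $150 = $7,335.00
Administrative: 75.5 × $160 = $12,080.00
Subtotal: $32,130.00 + $46,556.00 + $65,664.00 + $7,335.00 + $12,080.00 = $163,765.00
Travel: 20.0 × ($150 ÷ 2) = 20.0 × $75.00 = $1,500.00
Total: $163,765.00 + $1,500.00 = $165,265.00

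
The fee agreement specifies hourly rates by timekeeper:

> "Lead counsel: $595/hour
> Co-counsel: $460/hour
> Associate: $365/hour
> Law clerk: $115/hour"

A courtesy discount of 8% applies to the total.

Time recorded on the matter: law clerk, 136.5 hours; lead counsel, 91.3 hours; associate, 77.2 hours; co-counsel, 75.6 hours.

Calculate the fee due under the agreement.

Lead counsel: 91.3 × $595 = $54,323.50
Co-counsel: 75.6 × $460 = $34,776.00
Associate: 77.2 × $365 = $28,178.00
Law clerk: 136.5 × $115 = $15,697.50
Subtotal: $132,975.00
Less 8% discount: −$10,638.00
Total: $132,975.00 − $10,638.00 = $122,337.00

$122,337.00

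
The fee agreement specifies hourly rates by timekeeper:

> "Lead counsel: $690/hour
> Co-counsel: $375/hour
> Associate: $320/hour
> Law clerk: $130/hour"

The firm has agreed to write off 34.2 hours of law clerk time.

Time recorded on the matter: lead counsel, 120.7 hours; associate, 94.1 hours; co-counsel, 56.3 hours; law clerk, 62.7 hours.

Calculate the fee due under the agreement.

Lead counsel: 120.7 × $690 = $83,283.00
Co-counsel: 56.3 × $375 = $21,112.50
Associate: 94.1 × $320 = $30,112.00
Law clerk: 62.7 × $130 = $8,151.00
Subtotal: $142,658.50
Write-off: 34.2 × $130 = $4,446.00
Total: $142,658.50 − $4,446.00 = $138,212.50

$138,212.50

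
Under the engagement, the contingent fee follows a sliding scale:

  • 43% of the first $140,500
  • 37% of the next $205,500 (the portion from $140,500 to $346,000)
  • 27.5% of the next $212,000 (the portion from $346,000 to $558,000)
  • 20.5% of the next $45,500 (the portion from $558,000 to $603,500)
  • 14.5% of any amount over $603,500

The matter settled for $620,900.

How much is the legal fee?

$206,600.50

First $140,500 at 43% = $60,415.00
Next $205,500 at 37% = $76,035.00
Next $212,000 at 27.5% = $58,300.00
Next $45,500 at 20.5% = $9,327.50
Remaining $17,400 at 14.5% = $2,523.00
Fee: $60,415.00 + $76,035.00 + $58,300.00 + $9,327.50 + $2,523.00 = $206,600.50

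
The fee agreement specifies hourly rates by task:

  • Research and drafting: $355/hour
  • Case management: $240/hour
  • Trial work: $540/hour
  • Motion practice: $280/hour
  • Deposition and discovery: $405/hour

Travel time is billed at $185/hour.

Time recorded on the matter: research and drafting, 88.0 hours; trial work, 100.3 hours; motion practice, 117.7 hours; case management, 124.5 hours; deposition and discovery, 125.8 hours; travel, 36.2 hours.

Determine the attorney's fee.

$205,884.00

Research and drafting: 88.0 × $355 = $31,240.00
Case management: 124.5 × $240 = $29,880.00
Trial work: 100.3 × $540 = $54,162.00
Motion practice: 117.7 × $280 = $32,956.00
Deposition and discovery: 125.8 × $405 = $50,949.00
Subtotal: $31,240.00 + $29,880.00 + $54,162.00 + $32,956.00 + $50,949.00 = $199,187.00
Travel: 36.2 × $185 = $6,697.00
Total: $199,187.00 + $6,697.00 = $205,884.00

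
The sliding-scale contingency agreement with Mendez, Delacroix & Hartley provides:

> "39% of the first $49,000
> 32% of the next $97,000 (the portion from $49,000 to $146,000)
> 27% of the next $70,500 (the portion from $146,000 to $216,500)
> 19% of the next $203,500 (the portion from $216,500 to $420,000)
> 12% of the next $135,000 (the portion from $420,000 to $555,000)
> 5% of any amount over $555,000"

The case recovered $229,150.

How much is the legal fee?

$71,588.50

First $49,000 at 39% = $19,110.00
Next $97,000 at 32% = $31,040.00
Next $70,500 at 27% = $19,035.00
Remaining $12,650 at 19% = $2,403.50
Fee: $19,110.00 + $31,040.00 + $19,035.00 + $2,403.50 = $71,588.50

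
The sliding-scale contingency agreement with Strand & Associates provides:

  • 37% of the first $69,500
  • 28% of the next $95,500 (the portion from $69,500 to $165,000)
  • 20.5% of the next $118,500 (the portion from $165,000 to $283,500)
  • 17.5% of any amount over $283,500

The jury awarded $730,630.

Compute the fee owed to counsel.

$154,995.25

First $69,500 at 37% = $25,715.00
Next $95,500 at 28% = $26,740.00
Next $118,500 at 20.5% = $24,292.50
Remaining $447,130 at 17.5% = $78,247.75
Fee: $25,715.00 + $26,740.00 + $24,292.50 + $78,247.75 = $154,995.25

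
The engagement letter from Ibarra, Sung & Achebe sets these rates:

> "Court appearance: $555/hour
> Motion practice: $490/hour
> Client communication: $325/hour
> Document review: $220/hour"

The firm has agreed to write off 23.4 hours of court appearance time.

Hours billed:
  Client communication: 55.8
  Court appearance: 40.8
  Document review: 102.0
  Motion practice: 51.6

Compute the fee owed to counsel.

$75,516.00

Court appearance: 40.8 × $555 = $22,644.00
Motion practice: 51.6 × $490 = $25,284.00
Client communication: 55.8 × $325 = $18,135.00
Document review: 102.0 × $220 = $22,440.00
Subtotal: $88,503.00
Write-off: 23.4 × $555 = $12,987.00
Total: $88,503.00 − $12,987.00 = $75,516.00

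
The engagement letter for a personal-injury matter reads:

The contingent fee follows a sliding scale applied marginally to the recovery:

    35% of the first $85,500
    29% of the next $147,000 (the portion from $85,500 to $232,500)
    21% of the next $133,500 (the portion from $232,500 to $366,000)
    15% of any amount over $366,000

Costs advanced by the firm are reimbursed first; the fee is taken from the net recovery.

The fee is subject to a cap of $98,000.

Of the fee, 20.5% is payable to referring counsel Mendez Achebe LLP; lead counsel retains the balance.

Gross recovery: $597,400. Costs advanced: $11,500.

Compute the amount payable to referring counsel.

Fee base (net of costs): $597,400 − $11,500 = $585,900
First $85,500 at 35% = $29,925.00
Next $147,000 at 29% = $42,630.00
Next $133,500 at 21% = $28,035.00
Remaining $219,900 at 15% = $32,985.00
Fee: $29,925.00 + $42,630.00 + $28,035.00 + $32,985.00 = $133,575.00
$133,575.00 exceeds the $98,000 cap, so the fee is capped at $98,000.00.
Referral share: 20.5% of $98,000.00 = $20,090.00; lead counsel retains $98,000.00 − $20,090.00 = $77,910.00.

$20,090.00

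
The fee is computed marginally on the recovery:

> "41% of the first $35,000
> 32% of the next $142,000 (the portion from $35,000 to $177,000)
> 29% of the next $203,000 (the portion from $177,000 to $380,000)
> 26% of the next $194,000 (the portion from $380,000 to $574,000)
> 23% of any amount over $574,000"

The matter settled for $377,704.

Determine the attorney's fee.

$117,994.16

First $35,000 at 41% = $14,350.00
Next $142,000 at 32% = $45,440.00
Remaining $200,704 at 29% = $58,204.16
Fee: $14,350.00 + $45,440.00 + $58,204.16 = $117,994.16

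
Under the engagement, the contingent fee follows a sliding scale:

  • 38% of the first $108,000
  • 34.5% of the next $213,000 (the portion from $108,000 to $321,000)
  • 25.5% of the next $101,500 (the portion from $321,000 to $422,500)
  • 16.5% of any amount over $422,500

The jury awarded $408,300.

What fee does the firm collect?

$136,786.50

First $108,000 at 38% = $41,040.00
Next $213,000 at 34.5% = $73,485.00
Remaining $87,300 at 25.5% = $22,261.50
Fee: $41,040.00 + $73,485.00 + $22,261.50 = $136,786.50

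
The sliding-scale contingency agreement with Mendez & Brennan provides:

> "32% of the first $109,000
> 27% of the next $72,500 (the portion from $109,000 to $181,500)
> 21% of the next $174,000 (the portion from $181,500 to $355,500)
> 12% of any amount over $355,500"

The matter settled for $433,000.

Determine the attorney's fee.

First $109,000 at 32% = $34,880.00
Next $72,500 at 27% = $19,575.00
Next $174,000 at 21% = $36,540.00
Remaining $77,500 at 12% = $9,300.00
Fee: $34,880.00 + $19,575.00 + $36,540.00 + $9,300.00 = $100,295.00

$100,295.00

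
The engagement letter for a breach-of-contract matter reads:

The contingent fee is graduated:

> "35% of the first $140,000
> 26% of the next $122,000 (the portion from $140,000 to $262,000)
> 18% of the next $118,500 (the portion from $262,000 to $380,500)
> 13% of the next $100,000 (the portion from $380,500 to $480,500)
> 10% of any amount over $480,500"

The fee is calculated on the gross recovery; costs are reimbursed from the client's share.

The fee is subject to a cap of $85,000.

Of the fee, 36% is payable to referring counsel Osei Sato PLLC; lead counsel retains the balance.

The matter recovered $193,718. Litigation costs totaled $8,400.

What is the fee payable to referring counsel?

Fee base is the gross recovery, $193,718; costs are reimbursed separately.
First $140,000 at 35% = $49,000.00
Remaining $53,718 at 26% = $13,966.68
Fee: $49,000.00 + $13,966.68 = $62,966.68
$62,966.68 is under the $85,000 cap.
Referral share: 36% of $62,966.68 = $22,668.00; lead counsel retains $62,966.68 − $22,668.00 = $40,298.68.

$22,668.00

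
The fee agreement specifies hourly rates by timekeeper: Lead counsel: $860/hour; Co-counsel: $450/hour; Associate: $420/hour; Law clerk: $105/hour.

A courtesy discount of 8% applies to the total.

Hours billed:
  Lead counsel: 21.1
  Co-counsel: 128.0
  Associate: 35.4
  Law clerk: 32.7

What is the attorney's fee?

Lead counsel: 21.1 × $860 = $18,146.00
Co-counsel: 128.0 × $450 = $57,600.00
Associate: 35.4 × $420 = $14,868.00
Law clerk: 32.7 × $105 = $3,433.50
Subtotal: $94,047.50
Less 8% discount: −$7,523.80
Total: $94,047.50 − $7,523.80 = $86,523.70

$86,523.70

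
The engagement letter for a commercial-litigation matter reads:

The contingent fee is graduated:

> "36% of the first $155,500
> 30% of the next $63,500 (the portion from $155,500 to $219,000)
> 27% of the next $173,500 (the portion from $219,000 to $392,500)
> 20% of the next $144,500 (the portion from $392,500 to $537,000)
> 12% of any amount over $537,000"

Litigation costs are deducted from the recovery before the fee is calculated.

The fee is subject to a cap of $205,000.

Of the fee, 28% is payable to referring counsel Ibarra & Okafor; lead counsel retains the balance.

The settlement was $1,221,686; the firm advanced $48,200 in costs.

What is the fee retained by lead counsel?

Fee base (net of costs): $1,221,686 − $48,200 = $1,173,486
First $155,500 at 36% = $55,980.00
Next $63,500 at 30% = $19,050.00
Next $173,500 at 27% = $46,845.00
Next $144,500 at 20% = $28,900.00
Remaining $636,486 at 12% = $76,378.32
Fee: $55,980.00 + $19,050.00 + $46,845.00 + $28,900.00 + $76,378.32 = $227,153.32
$227,153.32 exceeds the $205,000 cap, so the fee is capped at $205,000.00.
Referral share: 28% of $205,000.00 = $57,400.00; lead counsel retains $205,000.00 − $57,400.00 = $147,600.00.

$147,600.00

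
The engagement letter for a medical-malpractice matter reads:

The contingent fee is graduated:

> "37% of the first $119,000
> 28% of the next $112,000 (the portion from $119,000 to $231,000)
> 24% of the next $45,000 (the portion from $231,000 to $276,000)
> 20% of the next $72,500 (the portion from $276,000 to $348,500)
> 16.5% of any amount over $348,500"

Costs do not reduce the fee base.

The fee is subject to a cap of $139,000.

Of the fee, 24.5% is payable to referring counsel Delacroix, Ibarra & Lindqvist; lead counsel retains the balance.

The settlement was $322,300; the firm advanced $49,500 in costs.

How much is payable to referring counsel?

$23,385.25

Fee base is the gross recovery, $322,300; costs are reimbursed separately.
First $119,000 at 37% = $44,030.00
Next $112,000 at 28% = $31,360.00
Next $45,000 at 24% = $10,800.00
Remaining $46,300 at 20% = $9,260.00
Fee: $44,030.00 + $31,360.00 + $10,800.00 + $9,260.00 = $95,450.00
$95,450.00 is under the $139,000 cap.
Referral share: 24.5% of $95,450.00 = $23,385.25; lead counsel retains $95,450.00 − $23,385.25 = $72,064.75.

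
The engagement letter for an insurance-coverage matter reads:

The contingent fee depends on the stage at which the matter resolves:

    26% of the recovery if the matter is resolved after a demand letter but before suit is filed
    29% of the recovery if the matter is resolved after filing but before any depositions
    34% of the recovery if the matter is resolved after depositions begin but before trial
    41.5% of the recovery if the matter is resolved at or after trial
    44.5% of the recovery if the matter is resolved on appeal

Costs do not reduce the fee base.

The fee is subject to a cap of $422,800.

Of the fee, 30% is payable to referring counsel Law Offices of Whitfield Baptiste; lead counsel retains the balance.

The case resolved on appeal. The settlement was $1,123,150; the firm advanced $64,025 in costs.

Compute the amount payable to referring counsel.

$126,840.00

Fee base is the gross recovery, $1,123,150; costs are reimbursed separately.
The matter resolved on appeal, so the 44.5% rate applies.
$1,123,150 × 44.5% = $499,801.75
$499,801.75 exceeds the $422,800 cap, so the fee is capped at $422,800.00.
Referral share: 30% of $422,800.00 = $126,840.00; lead counsel retains $422,800.00 − $126,840.00 = $295,960.00.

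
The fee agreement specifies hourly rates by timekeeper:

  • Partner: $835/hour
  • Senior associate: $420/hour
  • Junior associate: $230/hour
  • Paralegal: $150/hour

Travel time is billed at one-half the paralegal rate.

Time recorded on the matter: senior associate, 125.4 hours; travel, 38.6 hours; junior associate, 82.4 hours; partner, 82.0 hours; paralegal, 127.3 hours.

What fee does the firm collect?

$162,080.00

Partner: 82.0 × $835 = $68,470.00
Senior associate: 125.4 × $420 = $52,668.00
Junior associate: 82.4 × $230 = $18,952.00
Paralegal: 127.3 × $150 = $19,095.00
Subtotal: $68,470.00 + $52,668.00 + $18,952.00 + $19,095.00 = $159,185.00
Travel: 38.6 × ($150 ÷ 2) = 38.6 × $75.00 = $2,895.00
Total: $159,185.00 + $2,895.00 = $162,080.00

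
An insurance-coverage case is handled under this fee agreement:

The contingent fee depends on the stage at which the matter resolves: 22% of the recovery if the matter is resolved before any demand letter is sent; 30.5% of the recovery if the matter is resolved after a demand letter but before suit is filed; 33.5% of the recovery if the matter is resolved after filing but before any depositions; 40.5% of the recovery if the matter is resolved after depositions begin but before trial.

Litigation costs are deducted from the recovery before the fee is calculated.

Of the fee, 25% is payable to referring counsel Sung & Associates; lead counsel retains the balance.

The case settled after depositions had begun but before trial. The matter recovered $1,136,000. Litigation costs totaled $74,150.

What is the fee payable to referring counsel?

Fee base (net of costs): $1,136,000 − $74,150 = $1,061,850
The matter settled after depositions had begun but before trial, so the 40.5% rate applies.
$1,061,850 × 40.5% = $430,049.25
Referral share: 25% of $430,049.25 = $107,512.31; lead counsel retains $430,049.25 − $107,512.31 = $322,536.94.

$107,512.31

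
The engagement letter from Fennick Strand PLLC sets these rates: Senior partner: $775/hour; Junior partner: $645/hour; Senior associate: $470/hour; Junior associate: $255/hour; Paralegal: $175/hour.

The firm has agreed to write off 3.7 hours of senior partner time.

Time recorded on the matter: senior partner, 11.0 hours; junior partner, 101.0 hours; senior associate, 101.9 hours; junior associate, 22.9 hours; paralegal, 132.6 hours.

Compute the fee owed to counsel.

Senior partner: 11.0 × $775 = $8,525.00
Junior partner: 101.0 × $645 = $65,145.00
Senior associate: 101.9 × $470 = $47,893.00
Junior associate: 22.9 × $255 = $5,839.50
Paralegal: 132.6 × $175 = $23,205.00
Subtotal: $150,607.50
Write-off: 3.7 × $775 = $2,867.50
Total: $150,607.50 − $2,867.50 = $147,740.00

$147,740.00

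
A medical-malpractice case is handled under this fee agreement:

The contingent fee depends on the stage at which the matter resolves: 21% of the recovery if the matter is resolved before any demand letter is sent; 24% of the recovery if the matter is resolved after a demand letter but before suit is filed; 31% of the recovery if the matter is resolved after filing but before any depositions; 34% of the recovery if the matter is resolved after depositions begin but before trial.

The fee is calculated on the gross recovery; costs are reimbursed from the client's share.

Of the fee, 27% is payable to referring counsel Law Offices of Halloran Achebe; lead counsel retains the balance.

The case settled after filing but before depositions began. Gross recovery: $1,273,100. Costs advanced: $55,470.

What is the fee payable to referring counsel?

Fee base is the gross recovery, $1,273,100; costs are reimbursed separately.
The matter settled after filing but before depositions began, so the 31% rate applies.
$1,273,100 × 31% = $394,661.00
Referral share: 27% of $394,661.00 = $106,558.47; lead counsel retains $394,661.00 − $106,558.47 = $288,102.53.

$106,558.47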